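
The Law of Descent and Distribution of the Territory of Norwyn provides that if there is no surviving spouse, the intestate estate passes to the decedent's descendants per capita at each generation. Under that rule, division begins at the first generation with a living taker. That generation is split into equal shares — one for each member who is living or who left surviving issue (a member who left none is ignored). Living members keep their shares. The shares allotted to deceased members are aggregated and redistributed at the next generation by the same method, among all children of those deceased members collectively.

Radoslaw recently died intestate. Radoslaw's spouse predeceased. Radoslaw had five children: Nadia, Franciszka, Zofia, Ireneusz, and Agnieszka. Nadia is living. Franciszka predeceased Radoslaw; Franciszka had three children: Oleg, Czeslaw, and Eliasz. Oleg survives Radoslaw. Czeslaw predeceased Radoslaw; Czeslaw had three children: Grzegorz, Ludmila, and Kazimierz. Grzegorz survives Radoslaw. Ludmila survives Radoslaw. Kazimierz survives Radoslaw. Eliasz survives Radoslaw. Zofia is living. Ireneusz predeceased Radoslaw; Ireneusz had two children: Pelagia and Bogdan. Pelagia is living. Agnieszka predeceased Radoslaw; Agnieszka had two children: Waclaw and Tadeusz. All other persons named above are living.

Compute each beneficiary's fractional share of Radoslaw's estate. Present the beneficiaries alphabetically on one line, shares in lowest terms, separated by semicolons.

Bogdan 3/35; Eliasz 3/35; Grzegorz 1/35; Kazimierz 1/35; Ludmila 1/35; Nadia 1/5; Oleg 3/35; Pelagia 3/35; Tadeusz 3/35; Waclaw 3/35; Zofia 1/5

There is no surviving spouse, so the entire estate passes to Radoslaw's descendants per capita at each generation.
At generation 1 (Nadia, Franciszka, Zofia, Ireneusz, Agnieszka) there are 5 shares of (1)/5 = 1/5 each.
Living: Nadia and Zofia — each takes 1/5.
Deceased: Franciszka, Ireneusz, and Agnieszka. Their combined 3/5 is pooled and carried to generation 2.
At generation 2 (Oleg, Czeslaw, Eliasz, Pelagia, Bogdan, Waclaw, Tadeusz) there are 7 shares of (3/5)/7 = 3/35 each.
Living: Oleg, Eliasz, Pelagia, Bogdan, Waclaw, and Tadeusz — each takes 3/35.
Deceased: Czeslaw. That 3/35 share is carried to generation 3.
At generation 3 (Grzegorz, Ludmila, Kazimierz) there are 3 shares of (3/35)/3 = 1/35 each.
Living: Grzegorz, Ludmila, and Kazimierz — each takes 1/35.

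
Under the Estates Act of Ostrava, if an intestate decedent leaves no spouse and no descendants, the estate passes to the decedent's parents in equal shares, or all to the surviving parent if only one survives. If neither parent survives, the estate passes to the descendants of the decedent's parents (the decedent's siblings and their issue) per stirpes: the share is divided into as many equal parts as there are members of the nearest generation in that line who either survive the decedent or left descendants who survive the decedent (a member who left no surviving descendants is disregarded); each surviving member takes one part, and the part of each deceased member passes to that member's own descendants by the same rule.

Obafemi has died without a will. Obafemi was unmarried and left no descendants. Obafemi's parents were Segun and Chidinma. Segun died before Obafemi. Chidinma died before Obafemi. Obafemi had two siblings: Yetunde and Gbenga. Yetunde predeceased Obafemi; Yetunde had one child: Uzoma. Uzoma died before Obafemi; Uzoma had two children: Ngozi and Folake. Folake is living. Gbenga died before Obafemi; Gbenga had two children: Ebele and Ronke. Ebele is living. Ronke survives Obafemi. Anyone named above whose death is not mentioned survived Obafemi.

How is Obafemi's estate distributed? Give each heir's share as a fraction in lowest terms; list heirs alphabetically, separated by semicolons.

Neither parent survives and there are no descendants, so the estate passes to Obafemi's siblings and their issue per stirpes.
The estate is divided into 2 equal shares of 1/2 among Yetunde, Gbenga.
Yetunde predeceased; the 1/2 allotted to Yetunde's branch passes to Yetunde's issue by representation.
Uzoma's line is the sole branch at this level, so the full 1/2 passes to Uzoma's issue by representation.
The 1/2 is divided into 2 equal shares of 1/4 among Ngozi, Folake.
Ngozi is living and takes 1/4.
Folake is living and takes 1/4.
Gbenga predeceased; the 1/2 allotted to Gbenga's branch passes to Gbenga's issue by representation.
The 1/2 is divided into 2 equal shares of 1/4 among Ebele, Ronke.
Ebele is living and takes 1/4.
Ronke is living and takes 1/4.

Ebele 1/4; Folake 1/4; Ngozi 1/4; Ronke 1/4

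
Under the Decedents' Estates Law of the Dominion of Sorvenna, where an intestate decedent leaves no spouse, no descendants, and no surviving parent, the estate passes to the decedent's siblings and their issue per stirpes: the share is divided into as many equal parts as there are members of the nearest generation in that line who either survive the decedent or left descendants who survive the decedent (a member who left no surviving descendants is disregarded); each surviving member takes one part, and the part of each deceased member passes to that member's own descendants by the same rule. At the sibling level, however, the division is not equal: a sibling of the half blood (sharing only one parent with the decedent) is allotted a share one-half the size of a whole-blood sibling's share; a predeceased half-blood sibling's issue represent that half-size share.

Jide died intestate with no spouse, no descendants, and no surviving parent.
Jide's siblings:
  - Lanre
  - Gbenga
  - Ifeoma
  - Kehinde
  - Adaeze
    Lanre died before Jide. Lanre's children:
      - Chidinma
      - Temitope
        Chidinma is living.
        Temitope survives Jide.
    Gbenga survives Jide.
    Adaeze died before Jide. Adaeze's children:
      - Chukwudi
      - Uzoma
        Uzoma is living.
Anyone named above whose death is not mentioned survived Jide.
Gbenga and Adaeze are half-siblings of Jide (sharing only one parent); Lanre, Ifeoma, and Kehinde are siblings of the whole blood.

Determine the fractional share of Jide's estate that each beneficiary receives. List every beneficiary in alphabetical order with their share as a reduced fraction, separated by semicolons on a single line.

No spouse, descendants, or parent survives, so the estate passes to Jide's siblings per stirpes.
Half-blood siblings count for one-half the weight of whole-blood siblings at the initial division.
Dividing 1 in proportion to weights (total weight 4): Lanre (weight 1) → 1/4; Gbenga (weight 1/2) → 1/8; Ifeoma (weight 1) → 1/4; Kehinde (weight 1) → 1/4; Adaeze (weight 1/2) → 1/8.
Lanre predeceased; the 1/4 allotted to Lanre's branch passes to Lanre's issue by representation.
The 1/4 is divided into 2 equal shares of 1/8 among Chidinma, Temitope.
Chidinma is living and takes 1/8.
Temitope is living and takes 1/8.
Gbenga is living and takes 1/8.
Ifeoma is living and takes 1/4.
Kehinde is living and takes 1/4.
Adaeze predeceased; the 1/8 allotted to Adaeze's branch passes to Adaeze's issue by representation.
The 1/8 is divided into 2 equal shares of 1/16 among Chukwudi, Uzoma.
Chukwudi is living and takes 1/16.
Uzoma is living and takes 1/16.

Chidinma 1/8; Chukwudi 1/16; Gbenga 1/8; Ifeoma 1/4; Kehinde 1/4; Temitope 1/8; Uzoma 1/16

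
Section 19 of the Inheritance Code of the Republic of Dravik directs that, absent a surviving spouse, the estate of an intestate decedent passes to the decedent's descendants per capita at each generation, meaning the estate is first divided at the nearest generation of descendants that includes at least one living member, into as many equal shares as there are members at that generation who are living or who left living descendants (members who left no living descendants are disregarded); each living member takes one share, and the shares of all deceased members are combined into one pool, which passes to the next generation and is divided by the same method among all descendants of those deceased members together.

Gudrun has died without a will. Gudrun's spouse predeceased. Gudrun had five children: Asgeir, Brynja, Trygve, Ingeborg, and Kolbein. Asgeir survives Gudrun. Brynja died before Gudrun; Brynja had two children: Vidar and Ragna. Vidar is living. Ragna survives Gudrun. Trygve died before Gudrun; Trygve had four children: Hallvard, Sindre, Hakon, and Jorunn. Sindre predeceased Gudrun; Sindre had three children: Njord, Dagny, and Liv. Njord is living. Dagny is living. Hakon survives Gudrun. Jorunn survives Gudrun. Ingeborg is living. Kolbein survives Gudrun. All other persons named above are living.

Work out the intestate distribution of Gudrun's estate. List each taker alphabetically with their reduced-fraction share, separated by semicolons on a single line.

There is no surviving spouse, so the entire estate passes to Gudrun's descendants per capita at each generation.
At generation 1 (Asgeir, Brynja, Trygve, Ingeborg, Kolbein) there are 5 shares of (1)/5 = 1/5 each.
Living: Asgeir, Ingeborg, and Kolbein — each takes 1/5.
Deceased: Brynja and Trygve. Their combined 2/5 is pooled and carried to generation 2.
At generation 2 (Vidar, Ragna, Hallvard, Sindre, Hakon, Jorunn) there are 6 shares of (2/5)/6 = 1/15 each.
Living: Vidar, Ragna, Hallvard, Hakon, and Jorunn — each takes 1/15.
Deceased: Sindre. That 1/15 share is carried to generation 3.
At generation 3 (Njord, Dagny, Liv) there are 3 shares of (1/15)/3 = 1/45 each.
Living: Njord, Dagny, and Liv — each takes 1/45.

Asgeir 1/5; Dagny 1/45; Hakon 1/15; Hallvard 1/15; Ingeborg 1/5; Jorunn 1/15; Kolbein 1/5; Liv 1/45; Njord 1/45; Ragna 1/15; Vidar 1/15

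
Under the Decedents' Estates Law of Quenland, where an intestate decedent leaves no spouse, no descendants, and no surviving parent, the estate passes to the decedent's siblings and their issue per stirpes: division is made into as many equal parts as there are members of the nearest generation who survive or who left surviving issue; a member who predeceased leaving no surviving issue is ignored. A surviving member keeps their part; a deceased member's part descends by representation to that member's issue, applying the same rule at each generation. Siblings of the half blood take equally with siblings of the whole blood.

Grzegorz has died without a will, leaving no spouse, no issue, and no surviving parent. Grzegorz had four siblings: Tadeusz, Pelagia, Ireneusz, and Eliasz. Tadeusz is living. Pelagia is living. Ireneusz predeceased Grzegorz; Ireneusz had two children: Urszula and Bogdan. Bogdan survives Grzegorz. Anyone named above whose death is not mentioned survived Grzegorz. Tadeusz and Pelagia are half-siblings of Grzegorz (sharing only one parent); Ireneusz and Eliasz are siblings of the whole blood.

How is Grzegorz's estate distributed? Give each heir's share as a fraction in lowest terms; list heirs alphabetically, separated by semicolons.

No spouse, descendants, or parent survives, so the estate passes to Grzegorz's siblings per stirpes.
Half-blood and whole-blood siblings take equally under the stated rule.
The estate is divided into 4 equal shares of 1/4 among Tadeusz, Pelagia, Ireneusz, Eliasz.
Tadeusz is living and takes 1/4.
Pelagia is living and takes 1/4.
Ireneusz predeceased; the 1/4 allotted to Ireneusz's branch passes to Ireneusz's issue by representation.
The 1/4 is divided into 2 equal shares of 1/8 among Urszula, Bogdan.
Urszula is living and takes 1/8.
Bogdan is living and takes 1/8.
Eliasz is living and takes 1/4.

Bogdan 1/8; Eliasz 1/4; Pelagia 1/4; Tadeusz 1/4; Urszula 1/8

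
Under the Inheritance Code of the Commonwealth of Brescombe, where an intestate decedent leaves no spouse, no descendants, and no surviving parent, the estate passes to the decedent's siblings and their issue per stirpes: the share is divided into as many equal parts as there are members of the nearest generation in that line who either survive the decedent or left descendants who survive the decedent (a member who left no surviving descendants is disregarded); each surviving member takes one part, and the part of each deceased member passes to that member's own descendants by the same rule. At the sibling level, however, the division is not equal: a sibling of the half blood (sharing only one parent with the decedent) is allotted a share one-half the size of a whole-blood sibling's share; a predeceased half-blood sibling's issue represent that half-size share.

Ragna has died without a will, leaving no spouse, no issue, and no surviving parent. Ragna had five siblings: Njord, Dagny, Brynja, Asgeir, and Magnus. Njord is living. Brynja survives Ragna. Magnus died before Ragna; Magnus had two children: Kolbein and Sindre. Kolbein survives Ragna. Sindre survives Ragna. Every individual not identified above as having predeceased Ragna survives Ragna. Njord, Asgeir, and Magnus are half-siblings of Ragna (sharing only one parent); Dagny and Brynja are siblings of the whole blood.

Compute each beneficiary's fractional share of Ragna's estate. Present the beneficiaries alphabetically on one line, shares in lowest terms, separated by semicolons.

Asgeir 1/7; Brynja 2/7; Dagny 2/7; Kolbein 1/14; Njord 1/7; Sindre 1/14

No spouse, descendants, or parent survives, so the estate passes to Ragna's siblings per stirpes.
Half-blood siblings count for one-half the weight of whole-blood siblings at the initial division.
Dividing 1 in proportion to weights (total weight 7/2): Njord (weight 1/2) → 1/7; Dagny (weight 1) → 2/7; Brynja (weight 1) → 2/7; Asgeir (weight 1/2) → 1/7; Magnus (weight 1/2) → 1/7.
Njord is living and takes 1/7.
Dagny is living and takes 2/7.
Brynja is living and takes 2/7.
Asgeir is living and takes 1/7.
Magnus predeceased; the 1/7 allotted to Magnus's branch passes to Magnus's issue by representation.
The 1/7 is divided into 2 equal shares of 1/14 among Kolbein, Sindre.
Kolbein is living and takes 1/14.
Sindre is living and takes 1/14.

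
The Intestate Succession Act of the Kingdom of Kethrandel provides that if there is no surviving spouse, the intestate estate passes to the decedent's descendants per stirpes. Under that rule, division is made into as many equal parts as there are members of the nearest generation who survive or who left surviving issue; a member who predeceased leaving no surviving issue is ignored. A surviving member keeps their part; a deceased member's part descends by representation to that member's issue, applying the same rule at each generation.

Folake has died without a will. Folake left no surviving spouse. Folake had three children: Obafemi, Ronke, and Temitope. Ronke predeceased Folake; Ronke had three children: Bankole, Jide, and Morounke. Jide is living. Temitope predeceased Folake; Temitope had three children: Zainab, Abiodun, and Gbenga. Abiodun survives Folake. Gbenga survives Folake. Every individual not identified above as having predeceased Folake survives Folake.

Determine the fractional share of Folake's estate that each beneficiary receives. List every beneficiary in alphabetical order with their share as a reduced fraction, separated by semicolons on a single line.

There is no surviving spouse, so the entire estate passes to Folake's descendants per stirpes.
The estate is divided into 3 equal shares of 1/3 among Obafemi, Ronke, Temitope.
Obafemi is living and takes 1/3.
Ronke predeceased; the 1/3 allotted to Ronke's branch passes to Ronke's issue by representation.
The 1/3 is divided into 3 equal shares of 1/9 among Bankole, Jide, Morounke.
Bankole is living and takes 1/9.
Jide is living and takes 1/9.
Morounke is living and takes 1/9.
Temitope predeceased; the 1/3 allotted to Temitope's branch passes to Temitope's issue by representation.
The 1/3 is divided into 3 equal shares of 1/9 among Zainab, Abiodun, Gbenga.
Zainab is living and takes 1/9.
Abiodun is living and takes 1/9.
Gbenga is living and takes 1/9.

Abiodun 1/9; Bankole 1/9; Gbenga 1/9; Jide 1/9; Morounke 1/9; Obafemi 1/3; Zainab 1/9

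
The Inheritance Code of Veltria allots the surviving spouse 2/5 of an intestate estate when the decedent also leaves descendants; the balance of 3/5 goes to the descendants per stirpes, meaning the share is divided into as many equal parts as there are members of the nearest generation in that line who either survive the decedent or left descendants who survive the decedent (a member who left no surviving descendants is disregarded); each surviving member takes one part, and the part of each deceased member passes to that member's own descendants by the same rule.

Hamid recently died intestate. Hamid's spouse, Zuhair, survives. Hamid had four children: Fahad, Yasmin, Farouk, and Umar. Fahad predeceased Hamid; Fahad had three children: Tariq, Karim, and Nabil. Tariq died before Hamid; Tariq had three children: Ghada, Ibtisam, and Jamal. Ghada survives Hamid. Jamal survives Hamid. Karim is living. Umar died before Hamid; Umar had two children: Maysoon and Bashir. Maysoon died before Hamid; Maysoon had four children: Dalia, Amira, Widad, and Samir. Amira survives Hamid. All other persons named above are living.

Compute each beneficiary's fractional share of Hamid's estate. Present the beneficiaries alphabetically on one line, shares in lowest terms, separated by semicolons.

Zuhair, as surviving spouse, takes 2/5.
The remaining 3/5 passes to Hamid's descendants per stirpes.
The 3/5 is divided into 4 equal shares of 3/20 among Fahad, Yasmin, Farouk, Umar.
Fahad predeceased; the 3/20 allotted to Fahad's branch passes to Fahad's issue by representation.
The 3/20 is divided into 3 equal shares of 1/20 among Tariq, Karim, Nabil.
Tariq predeceased; the 1/20 allotted to Tariq's branch passes to Tariq's issue by representation.
The 1/20 is divided into 3 equal shares of 1/60 among Ghada, Ibtisam, Jamal.
Ghada is living and takes 1/60.
Ibtisam is living and takes 1/60.
Jamal is living and takes 1/60.
Karim is living and takes 1/20.
Nabil is living and takes 1/20.
Yasmin is living and takes 3/20.
Farouk is living and takes 3/20.
Umar predeceased; the 3/20 allotted to Umar's branch passes to Umar's issue by representation.
The 3/20 is divided into 2 equal shares of 3/40 among Maysoon, Bashir.
Maysoon predeceased; the 3/40 allotted to Maysoon's branch passes to Maysoon's issue by representation.
The 3/40 is divided into 4 equal shares of 3/160 among Dalia, Amira, Widad, Samir.
Dalia is living and takes 3/160.
Amira is living and takes 3/160.
Widad is living and takes 3/160.
Samir is living and takes 3/160.
Bashir is living and takes 3/40.

Amira 3/160; Bashir 3/40; Dalia 3/160; Farouk 3/20; Ghada 1/60; Ibtisam 1/60; Jamal 1/60; Karim 1/20; Nabil 1/20; Samir 3/160; Widad 3/160; Yasmin 3/20; Zuhair 2/5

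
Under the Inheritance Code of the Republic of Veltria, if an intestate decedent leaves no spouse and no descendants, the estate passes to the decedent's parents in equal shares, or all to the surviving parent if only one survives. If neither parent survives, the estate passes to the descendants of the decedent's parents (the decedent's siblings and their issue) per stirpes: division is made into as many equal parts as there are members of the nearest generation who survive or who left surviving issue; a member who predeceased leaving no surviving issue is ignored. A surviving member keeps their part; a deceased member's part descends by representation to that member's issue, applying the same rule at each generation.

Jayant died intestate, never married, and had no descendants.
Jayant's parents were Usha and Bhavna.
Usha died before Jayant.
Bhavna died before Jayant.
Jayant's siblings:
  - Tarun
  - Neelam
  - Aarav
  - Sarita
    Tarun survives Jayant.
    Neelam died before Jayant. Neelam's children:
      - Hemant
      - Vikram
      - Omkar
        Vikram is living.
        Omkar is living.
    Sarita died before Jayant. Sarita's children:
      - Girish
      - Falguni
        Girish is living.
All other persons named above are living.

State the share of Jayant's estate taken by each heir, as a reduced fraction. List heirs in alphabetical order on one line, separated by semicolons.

Neither parent survives and there are no descendants, so the estate passes to Jayant's siblings and their issue per stirpes.
The estate is divided into 4 equal shares of 1/4 among Tarun, Neelam, Aarav, Sarita.
Tarun is living and takes 1/4.
Neelam predeceased; the 1/4 allotted to Neelam's branch passes to Neelam's issue by representation.
The 1/4 is divided into 3 equal shares of 1/12 among Hemant, Vikram, Omkar.
Hemant is living and takes 1/12.
Vikram is living and takes 1/12.
Omkar is living and takes 1/12.
Aarav is living and takes 1/4.
Sarita predeceased; the 1/4 allotted to Sarita's branch passes to Sarita's issue by representation.
The 1/4 is divided into 2 equal shares of 1/8 among Girish, Falguni.
Girish is living and takes 1/8.
Falguni is living and takes 1/8.

Aarav 1/4; Falguni 1/8; Girish 1/8; Hemant 1/12; Omkar 1/12; Tarun 1/4; Vikram 1/12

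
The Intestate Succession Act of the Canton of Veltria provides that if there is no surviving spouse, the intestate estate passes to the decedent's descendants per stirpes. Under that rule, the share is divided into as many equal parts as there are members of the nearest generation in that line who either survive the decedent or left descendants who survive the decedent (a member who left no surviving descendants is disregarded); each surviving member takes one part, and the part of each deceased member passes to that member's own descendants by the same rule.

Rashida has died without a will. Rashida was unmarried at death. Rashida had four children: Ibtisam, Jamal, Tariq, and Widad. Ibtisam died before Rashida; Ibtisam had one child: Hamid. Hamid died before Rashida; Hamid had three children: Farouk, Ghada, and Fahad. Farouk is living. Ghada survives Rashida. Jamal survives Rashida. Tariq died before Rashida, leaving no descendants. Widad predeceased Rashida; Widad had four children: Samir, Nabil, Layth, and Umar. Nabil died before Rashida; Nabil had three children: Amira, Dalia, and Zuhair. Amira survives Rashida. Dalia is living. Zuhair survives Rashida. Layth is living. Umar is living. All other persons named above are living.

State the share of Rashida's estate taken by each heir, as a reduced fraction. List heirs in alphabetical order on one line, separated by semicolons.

There is no surviving spouse, so the entire estate passes to Rashida's descendants per stirpes.
Tariq left no surviving issue, so that branch lapses and is disregarded.
The estate is divided into 3 equal shares of 1/3 among Ibtisam, Jamal, Widad.
Ibtisam predeceased; the 1/3 allotted to Ibtisam's branch passes to Ibtisam's issue by representation.
Hamid's line is the sole branch at this level, so the full 1/3 passes to Hamid's issue by representation.
The 1/3 is divided into 3 equal shares of 1/9 among Farouk, Ghada, Fahad.
Farouk is living and takes 1/9.
Ghada is living and takes 1/9.
Fahad is living and takes 1/9.
Jamal is living and takes 1/3.
Widad predeceased; the 1/3 allotted to Widad's branch passes to Widad's issue by representation.
The 1/3 is divided into 4 equal shares of 1/12 among Samir, Nabil, Layth, Umar.
Samir is living and takes 1/12.
Nabil predeceased; the 1/12 allotted to Nabil's branch passes to Nabil's issue by representation.
The 1/12 is divided into 3 equal shares of 1/36 among Amira, Dalia, Zuhair.
Amira is living and takes 1/36.
Dalia is living and takes 1/36.
Zuhair is living and takes 1/36.
Layth is living and takes 1/12.
Umar is living and takes 1/12.

Amira 1/36; Dalia 1/36; Fahad 1/9; Farouk 1/9; Ghada 1/9; Jamal 1/3; Layth 1/12; Samir 1/12; Umar 1/12; Zuhair 1/36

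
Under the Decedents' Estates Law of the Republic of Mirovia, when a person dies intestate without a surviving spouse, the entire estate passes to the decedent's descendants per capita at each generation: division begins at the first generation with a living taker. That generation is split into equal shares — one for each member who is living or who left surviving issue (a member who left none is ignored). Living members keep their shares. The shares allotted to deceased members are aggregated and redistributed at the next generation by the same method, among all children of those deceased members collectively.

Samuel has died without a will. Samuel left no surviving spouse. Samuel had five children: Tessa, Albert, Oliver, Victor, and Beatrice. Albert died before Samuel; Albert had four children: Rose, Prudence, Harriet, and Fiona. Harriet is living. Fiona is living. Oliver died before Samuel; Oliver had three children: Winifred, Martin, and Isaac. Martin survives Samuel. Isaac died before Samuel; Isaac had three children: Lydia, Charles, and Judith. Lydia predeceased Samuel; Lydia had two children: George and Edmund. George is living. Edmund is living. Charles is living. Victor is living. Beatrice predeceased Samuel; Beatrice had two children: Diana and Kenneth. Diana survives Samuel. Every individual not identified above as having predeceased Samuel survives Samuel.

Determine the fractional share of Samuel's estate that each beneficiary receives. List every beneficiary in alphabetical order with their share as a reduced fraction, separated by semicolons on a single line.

There is no surviving spouse, so the entire estate passes to Samuel's descendants per capita at each generation.
At generation 1 (Tessa, Albert, Oliver, Victor, Beatrice) there are 5 shares of (1)/5 = 1/5 each.
Living: Tessa and Victor — each takes 1/5.
Deceased: Albert, Oliver, and Beatrice. Their combined 3/5 is pooled and carried to generation 2.
At generation 2 (Rose, Prudence, Harriet, Fiona, Winifred, Martin, Isaac, Diana, Kenneth) there are 9 shares of (3/5)/9 = 1/15 each.
Living: Rose, Prudence, Harriet, Fiona, Winifred, Martin, Diana, and Kenneth — each takes 1/15.
Deceased: Isaac. That 1/15 share is carried to generation 3.
At generation 3 (Lydia, Charles, Judith) there are 3 shares of (1/15)/3 = 1/45 each.
Living: Charles and Judith — each takes 1/45.
Deceased: Lydia. That 1/45 share is carried to generation 4.
At generation 4 (George, Edmund) there are 2 shares of (1/45)/2 = 1/90 each.
Living: George and Edmund — each takes 1/90.

Charles 1/45; Diana 1/15; Edmund 1/90; Fiona 1/15; George 1/90; Harriet 1/15; Judith 1/45; Kenneth 1/15; Martin 1/15; Prudence 1/15; Rose 1/15; Tessa 1/5; Victor 1/5; Winifred 1/15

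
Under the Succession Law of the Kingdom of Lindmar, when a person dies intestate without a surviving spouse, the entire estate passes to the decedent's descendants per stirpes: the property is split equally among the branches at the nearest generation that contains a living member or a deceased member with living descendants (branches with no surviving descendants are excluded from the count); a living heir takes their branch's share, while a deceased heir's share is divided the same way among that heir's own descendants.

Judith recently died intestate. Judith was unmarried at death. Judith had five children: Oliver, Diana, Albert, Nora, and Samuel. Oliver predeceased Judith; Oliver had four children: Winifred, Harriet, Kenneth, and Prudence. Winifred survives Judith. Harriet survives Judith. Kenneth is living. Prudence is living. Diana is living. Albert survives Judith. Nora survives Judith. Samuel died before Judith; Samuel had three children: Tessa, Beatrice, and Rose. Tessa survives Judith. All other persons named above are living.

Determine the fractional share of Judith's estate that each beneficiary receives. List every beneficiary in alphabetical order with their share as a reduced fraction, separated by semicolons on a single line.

There is no surviving spouse, so the entire estate passes to Judith's descendants per stirpes.
The estate is divided into 5 equal shares of 1/5 among Oliver, Diana, Albert, Nora, Samuel.
Oliver predeceased; the 1/5 allotted to Oliver's branch passes to Oliver's issue by representation.
The 1/5 is divided into 4 equal shares of 1/20 among Winifred, Harriet, Kenneth, Prudence.
Winifred is living and takes 1/20.
Harriet is living and takes 1/20.
Kenneth is living and takes 1/20.
Prudence is living and takes 1/20.
Diana is living and takes 1/5.
Albert is living and takes 1/5.
Nora is living and takes 1/5.
Samuel predeceased; the 1/5 allotted to Samuel's branch passes to Samuel's issue by representation.
The 1/5 is divided into 3 equal shares of 1/15 among Tessa, Beatrice, Rose.
Tessa is living and takes 1/15.
Beatrice is living and takes 1/15.
Rose is living and takes 1/15.

Albert 1/5; Beatrice 1/15; Diana 1/5; Harriet 1/20; Kenneth 1/20; Nora 1/5; Prudence 1/20; Rose 1/15; Tessa 1/15; Winifred 1/20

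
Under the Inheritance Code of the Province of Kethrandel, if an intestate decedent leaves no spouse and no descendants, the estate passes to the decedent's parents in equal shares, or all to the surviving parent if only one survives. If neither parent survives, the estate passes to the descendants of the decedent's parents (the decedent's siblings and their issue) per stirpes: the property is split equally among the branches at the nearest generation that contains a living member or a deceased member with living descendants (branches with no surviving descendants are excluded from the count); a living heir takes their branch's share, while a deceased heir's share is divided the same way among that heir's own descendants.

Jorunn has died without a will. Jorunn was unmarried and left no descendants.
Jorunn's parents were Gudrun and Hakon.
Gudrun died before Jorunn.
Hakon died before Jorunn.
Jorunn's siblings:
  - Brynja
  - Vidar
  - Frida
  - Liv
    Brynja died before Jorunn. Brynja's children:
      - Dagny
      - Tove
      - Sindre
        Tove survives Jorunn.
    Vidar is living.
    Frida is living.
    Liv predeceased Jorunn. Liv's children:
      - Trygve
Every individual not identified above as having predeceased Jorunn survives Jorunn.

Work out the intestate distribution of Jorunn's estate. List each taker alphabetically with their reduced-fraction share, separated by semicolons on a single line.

Neither parent survives and there are no descendants, so the estate passes to Jorunn's siblings and their issue per stirpes.
The estate is divided into 4 equal shares of 1/4 among Brynja, Vidar, Frida, Liv.
Brynja predeceased; the 1/4 allotted to Brynja's branch passes to Brynja's issue by representation.
The 1/4 is divided into 3 equal shares of 1/12 among Dagny, Tove, Sindre.
Dagny is living and takes 1/12.
Tove is living and takes 1/12.
Sindre is living and takes 1/12.
Vidar is living and takes 1/4.
Frida is living and takes 1/4.
Liv predeceased; the 1/4 allotted to Liv's branch passes to Liv's issue by representation.
Trygve is the sole taker at this level and receives the full 1/4.

Dagny 1/12; Frida 1/4; Sindre 1/12; Tove 1/12; Trygve 1/4; Vidar 1/4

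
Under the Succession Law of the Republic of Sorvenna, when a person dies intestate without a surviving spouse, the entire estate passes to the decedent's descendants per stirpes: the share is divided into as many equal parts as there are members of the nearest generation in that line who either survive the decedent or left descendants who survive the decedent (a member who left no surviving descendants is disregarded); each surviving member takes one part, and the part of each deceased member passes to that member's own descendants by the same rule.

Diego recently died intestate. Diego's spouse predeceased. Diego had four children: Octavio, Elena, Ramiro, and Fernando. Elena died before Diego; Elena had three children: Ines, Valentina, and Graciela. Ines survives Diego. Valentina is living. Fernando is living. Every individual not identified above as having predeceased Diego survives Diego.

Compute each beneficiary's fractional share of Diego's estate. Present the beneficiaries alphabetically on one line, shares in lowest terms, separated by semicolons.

There is no surviving spouse, so the entire estate passes to Diego's descendants per stirpes.
The estate is divided into 4 equal shares of 1/4 among Octavio, Elena, Ramiro, Fernando.
Octavio is living and takes 1/4.
Elena predeceased; the 1/4 allotted to Elena's branch passes to Elena's issue by representation.
The 1/4 is divided into 3 equal shares of 1/12 among Ines, Valentina, Graciela.
Ines is living and takes 1/12.
Valentina is living and takes 1/12.
Graciela is living and takes 1/12.
Ramiro is living and takes 1/4.
Fernando is living and takes 1/4.

Fernando 1/4; Graciela 1/12; Ines 1/12; Octavio 1/4; Ramiro 1/4; Valentina 1/12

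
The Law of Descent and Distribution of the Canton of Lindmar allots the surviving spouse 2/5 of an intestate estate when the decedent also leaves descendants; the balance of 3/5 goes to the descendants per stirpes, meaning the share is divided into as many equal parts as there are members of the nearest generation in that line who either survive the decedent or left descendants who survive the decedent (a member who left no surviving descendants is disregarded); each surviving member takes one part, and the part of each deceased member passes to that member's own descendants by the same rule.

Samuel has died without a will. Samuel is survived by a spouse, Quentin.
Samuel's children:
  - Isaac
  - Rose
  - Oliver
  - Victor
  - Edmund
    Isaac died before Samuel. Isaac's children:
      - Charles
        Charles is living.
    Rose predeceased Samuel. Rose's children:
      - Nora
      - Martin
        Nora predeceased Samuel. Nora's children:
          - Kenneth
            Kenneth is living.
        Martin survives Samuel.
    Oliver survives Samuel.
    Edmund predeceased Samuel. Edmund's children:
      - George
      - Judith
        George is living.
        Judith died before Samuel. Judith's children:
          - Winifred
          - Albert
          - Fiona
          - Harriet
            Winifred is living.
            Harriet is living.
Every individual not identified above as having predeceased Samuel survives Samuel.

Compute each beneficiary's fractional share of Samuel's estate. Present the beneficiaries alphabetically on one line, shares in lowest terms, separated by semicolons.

Albert 3/200; Charles 3/25; Fiona 3/200; George 3/50; Harriet 3/200; Kenneth 3/50; Martin 3/50; Oliver 3/25; Quentin 2/5; Victor 3/25; Winifred 3/200

Quentin, as surviving spouse, takes 2/5.
The remaining 3/5 passes to Samuel's descendants per stirpes.
The 3/5 is divided into 5 equal shares of 3/25 among Isaac, Rose, Oliver, Victor, Edmund.
Isaac predeceased; the 3/25 allotted to Isaac's branch passes to Isaac's issue by representation.
Charles is the sole taker at this level and receives the full 3/25.
Rose predeceased; the 3/25 allotted to Rose's branch passes to Rose's issue by representation.
The 3/25 is divided into 2 equal shares of 3/50 among Nora, Martin.
Nora predeceased; the 3/50 allotted to Nora's branch passes to Nora's issue by representation.
Kenneth is the sole taker at this level and receives the full 3/50.
Martin is living and takes 3/50.
Oliver is living and takes 3/25.
Victor is living and takes 3/25.
Edmund predeceased; the 3/25 allotted to Edmund's branch passes to Edmund's issue by representation.
The 3/25 is divided into 2 equal shares of 3/50 among George, Judith.
George is living and takes 3/50.
Judith predeceased; the 3/50 allotted to Judith's branch passes to Judith's issue by representation.
The 3/50 is divided into 4 equal shares of 3/200 among Winifred, Albert, Fiona, Harriet.
Winifred is living and takes 3/200.
Albert is living and takes 3/200.
Fiona is living and takes 3/200.
Harriet is living and takes 3/200.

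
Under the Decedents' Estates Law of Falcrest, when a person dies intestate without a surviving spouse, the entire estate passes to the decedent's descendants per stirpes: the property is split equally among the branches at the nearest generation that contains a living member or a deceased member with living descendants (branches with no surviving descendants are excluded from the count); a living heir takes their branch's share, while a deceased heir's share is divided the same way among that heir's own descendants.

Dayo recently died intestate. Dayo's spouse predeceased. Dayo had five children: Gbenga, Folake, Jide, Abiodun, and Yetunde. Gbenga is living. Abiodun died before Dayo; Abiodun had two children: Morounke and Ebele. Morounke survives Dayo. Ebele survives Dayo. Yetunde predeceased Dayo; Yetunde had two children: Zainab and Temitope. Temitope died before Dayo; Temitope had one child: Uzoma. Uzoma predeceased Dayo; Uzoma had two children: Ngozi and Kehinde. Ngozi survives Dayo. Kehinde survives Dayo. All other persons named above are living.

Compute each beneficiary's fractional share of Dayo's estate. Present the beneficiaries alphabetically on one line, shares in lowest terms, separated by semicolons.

There is no surviving spouse, so the entire estate passes to Dayo's descendants per stirpes.
The estate is divided into 5 equal shares of 1/5 among Gbenga, Folake, Jide, Abiodun, Yetunde.
Gbenga is living and takes 1/5.
Folake is living and takes 1/5.
Jide is living and takes 1/5.
Abiodun predeceased; the 1/5 allotted to Abiodun's branch passes to Abiodun's issue by representation.
The 1/5 is divided into 2 equal shares of 1/10 among Morounke, Ebele.
Morounke is living and takes 1/10.
Ebele is living and takes 1/10.
Yetunde predeceased; the 1/5 allotted to Yetunde's branch passes to Yetunde's issue by representation.
The 1/5 is divided into 2 equal shares of 1/10 among Zainab, Temitope.
Zainab is living and takes 1/10.
Temitope predeceased; the 1/10 allotted to Temitope's branch passes to Temitope's issue by representation.
Uzoma's line is the sole branch at this level, so the full 1/10 passes to Uzoma's issue by representation.
The 1/10 is divided into 2 equal shares of 1/20 among Ngozi, Kehinde.
Ngozi is living and takes 1/20.
Kehinde is living and takes 1/20.

Ebele 1/10; Folake 1/5; Gbenga 1/5; Jide 1/5; Kehinde 1/20; Morounke 1/10; Ngozi 1/20; Zainab 1/10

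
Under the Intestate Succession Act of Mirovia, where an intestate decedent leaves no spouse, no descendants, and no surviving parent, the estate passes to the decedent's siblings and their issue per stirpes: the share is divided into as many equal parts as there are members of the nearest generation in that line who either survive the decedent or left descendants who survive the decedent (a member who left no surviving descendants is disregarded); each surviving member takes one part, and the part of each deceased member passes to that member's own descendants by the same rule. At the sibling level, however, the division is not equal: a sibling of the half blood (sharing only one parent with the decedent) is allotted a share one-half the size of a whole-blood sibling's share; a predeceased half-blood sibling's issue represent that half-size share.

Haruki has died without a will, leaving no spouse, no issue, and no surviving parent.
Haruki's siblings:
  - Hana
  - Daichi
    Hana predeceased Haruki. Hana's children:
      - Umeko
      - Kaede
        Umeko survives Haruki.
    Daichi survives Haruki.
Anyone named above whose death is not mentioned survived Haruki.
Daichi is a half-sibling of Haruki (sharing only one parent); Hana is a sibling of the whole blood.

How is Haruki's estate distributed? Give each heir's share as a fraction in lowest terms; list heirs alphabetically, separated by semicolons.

Daichi 1/3; Kaede 1/3; Umeko 1/3

No spouse, descendants, or parent survives, so the estate passes to Haruki's siblings per stirpes.
Half-blood siblings count for one-half the weight of whole-blood siblings at the initial division.
Dividing 1 in proportion to weights (total weight 3/2): Hana (weight 1) → 2/3; Daichi (weight 1/2) → 1/3.
Hana predeceased; the 2/3 allotted to Hana's branch passes to Hana's issue by representation.
The 2/3 is divided into 2 equal shares of 1/3 among Umeko, Kaede.
Umeko is living and takes 1/3.
Kaede is living and takes 1/3.
Daichi is living and takes 1/3.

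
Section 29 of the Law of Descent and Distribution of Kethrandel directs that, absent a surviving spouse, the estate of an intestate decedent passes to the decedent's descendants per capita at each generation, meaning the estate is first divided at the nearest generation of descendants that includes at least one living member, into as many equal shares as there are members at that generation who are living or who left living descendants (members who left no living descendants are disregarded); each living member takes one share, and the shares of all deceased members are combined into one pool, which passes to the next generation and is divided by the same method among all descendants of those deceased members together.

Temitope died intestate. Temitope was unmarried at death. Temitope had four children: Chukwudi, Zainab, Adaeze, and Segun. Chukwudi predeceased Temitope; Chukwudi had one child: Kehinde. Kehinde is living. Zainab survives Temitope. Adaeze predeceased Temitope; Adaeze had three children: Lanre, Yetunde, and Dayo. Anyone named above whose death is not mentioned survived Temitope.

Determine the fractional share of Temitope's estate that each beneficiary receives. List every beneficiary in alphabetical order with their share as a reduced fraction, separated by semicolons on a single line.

There is no surviving spouse, so the entire estate passes to Temitope's descendants per capita at each generation.
At generation 1 (Chukwudi, Zainab, Adaeze, Segun) there are 4 shares of (1)/4 = 1/4 each.
Living: Zainab and Segun — each takes 1/4.
Deceased: Chukwudi and Adaeze. Their combined 1/2 is pooled and carried to generation 2.
At generation 2 (Kehinde, Lanre, Yetunde, Dayo) there are 4 shares of (1/2)/4 = 1/8 each.
Living: Kehinde, Lanre, Yetunde, and Dayo — each takes 1/8.

Dayo 1/8; Kehinde 1/8; Lanre 1/8; Segun 1/4; Yetunde 1/8; Zainab 1/4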